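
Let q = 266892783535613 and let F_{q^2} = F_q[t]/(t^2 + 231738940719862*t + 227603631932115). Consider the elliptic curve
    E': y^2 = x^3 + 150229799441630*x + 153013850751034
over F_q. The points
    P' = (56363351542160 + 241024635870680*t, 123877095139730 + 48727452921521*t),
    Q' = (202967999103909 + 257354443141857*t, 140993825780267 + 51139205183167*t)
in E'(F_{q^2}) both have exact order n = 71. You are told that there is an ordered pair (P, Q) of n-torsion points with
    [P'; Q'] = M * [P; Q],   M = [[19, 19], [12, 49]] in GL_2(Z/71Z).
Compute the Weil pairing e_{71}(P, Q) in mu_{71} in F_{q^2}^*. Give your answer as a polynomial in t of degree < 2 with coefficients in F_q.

178657104138910 + 19328407531881*t

e_{71}(aP+bQ,cP+dQ) = e_{71}(P,Q)^(ad-bc); with (a,b,c,d)=(19,19,12,49) this gives the det-71 law.
Inverting 64 mod 71: 10. Thus e_{71}(P,Q) = e(P',Q')^{10}.
Build f_{71,P'} and f_{71,Q'} via the 7-bit ladder of 71=1000111_2; evaluate at shifted divisors; quotient in F_{266892783535613^2}.
Miller gives e_{71}(P',Q') = 16849058606773 + 55357246690508*t in F_{266892783535613^2}.
(16849058606773 + 55357246690508*t)^{10} mod (266892783535613,f) = 178657104138910 + 19328407531881*t.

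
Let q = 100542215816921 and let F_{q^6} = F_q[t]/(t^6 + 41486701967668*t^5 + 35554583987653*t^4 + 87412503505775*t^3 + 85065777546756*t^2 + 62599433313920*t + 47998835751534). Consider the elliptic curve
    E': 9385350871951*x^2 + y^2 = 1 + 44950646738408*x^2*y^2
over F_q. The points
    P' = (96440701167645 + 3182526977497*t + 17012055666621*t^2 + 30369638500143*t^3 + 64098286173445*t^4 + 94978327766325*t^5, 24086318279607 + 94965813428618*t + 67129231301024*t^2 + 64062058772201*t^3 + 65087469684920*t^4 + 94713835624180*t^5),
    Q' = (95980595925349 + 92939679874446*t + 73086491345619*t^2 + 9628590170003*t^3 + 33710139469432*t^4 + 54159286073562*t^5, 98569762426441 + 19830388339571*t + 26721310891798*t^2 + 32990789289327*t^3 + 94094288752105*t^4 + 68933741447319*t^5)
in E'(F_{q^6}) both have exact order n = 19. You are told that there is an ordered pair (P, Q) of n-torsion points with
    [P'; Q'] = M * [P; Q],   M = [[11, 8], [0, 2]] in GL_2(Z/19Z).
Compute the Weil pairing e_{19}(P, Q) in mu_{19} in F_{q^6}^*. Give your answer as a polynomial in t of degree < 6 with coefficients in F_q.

e_{19} is bilinear + alternating on E[19], so e_{19}(11*P + 8*Q, 2*Q) = e_{19}(P,Q)^(11*2-8*0).
det M = 11*2 - 8*0 = 22 = 3 (mod 19); 3^{-1} = 13 (mod 19).
Edwards->Montgomery: u=(1+y)/(1-y), v=u/x -> 21256534179243v^2=u^3+57814648057274u^2+u; then x_W=16244229987616u+59327107510187: y^2=x^3+79174180126055*x+6079847858810.
n = 19 = (10011)_2 (5 bits, wt 3); accumulate f_{19,P'}(Q'+S)/f_{19,P'}(S) along the 4-step ladder.
f_P(D_Q)/f_Q(D_P) = 36029386901741 + 11241078792256*t + 7211085464228*t^2 + 67249446530609*t^3 + 51803931410483*t^4 + 14385590804073*t^5.
(36029386901741 + 11241078792256*t + 7211085464228*t^2 + 67249446530609*t^3 + 51803931410483*t^4 + 14385590804073*t^5)^{13} mod (100542215816921,f) = 91643331618609 + 29459717234446*t + 45056574287835*t^2 + 47269173598904*t^3 + 85325041645895*t^4 + 25715436585727*t^5.

91643331618609 + 29459717234446*t + 45056574287835*t^2 + 47269173598904*t^3 + 85325041645895*t^4 + 25715436585727*t^5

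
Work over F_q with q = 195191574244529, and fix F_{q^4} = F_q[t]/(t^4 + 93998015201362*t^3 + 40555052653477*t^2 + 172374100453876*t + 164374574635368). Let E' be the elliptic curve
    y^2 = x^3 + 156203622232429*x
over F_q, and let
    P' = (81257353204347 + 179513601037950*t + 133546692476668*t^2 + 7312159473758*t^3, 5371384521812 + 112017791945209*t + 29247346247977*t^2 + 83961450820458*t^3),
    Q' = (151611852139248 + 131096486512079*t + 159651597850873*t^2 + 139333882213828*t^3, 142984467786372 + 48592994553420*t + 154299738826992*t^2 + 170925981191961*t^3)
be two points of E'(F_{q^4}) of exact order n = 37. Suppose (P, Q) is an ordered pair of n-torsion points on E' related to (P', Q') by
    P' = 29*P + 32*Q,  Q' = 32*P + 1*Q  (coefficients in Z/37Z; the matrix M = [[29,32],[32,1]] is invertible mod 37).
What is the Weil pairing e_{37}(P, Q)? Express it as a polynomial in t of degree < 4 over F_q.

e_{37} is bilinear + alternating on E[37], so e_{37}(29*P + 32*Q, 32*P + 1*Q) = e_{37}(P,Q)^(29*1-32*32).
Hence e(P,Q) = e(P',Q')^{28} where 28 = 4^{-1} mod 37.
Build f_{37,P'} and f_{37,Q'} via the 6-bit ladder of 37=100101_2; evaluate at shifted divisors; quotient in F_{195191574244529^4}.
So e_{37}(P',Q') = 177647968541552 + 9769269100431*t + 153640419657013*t^2 + 157931152363756*t^3.
Thus e_{37}(P,Q) = 120108898599613 + 32248252275528*t + 44309625429697*t^2 + 53015175002352*t^3.

120108898599613 + 32248252275528*t + 44309625429697*t^2 + 53015175002352*t^3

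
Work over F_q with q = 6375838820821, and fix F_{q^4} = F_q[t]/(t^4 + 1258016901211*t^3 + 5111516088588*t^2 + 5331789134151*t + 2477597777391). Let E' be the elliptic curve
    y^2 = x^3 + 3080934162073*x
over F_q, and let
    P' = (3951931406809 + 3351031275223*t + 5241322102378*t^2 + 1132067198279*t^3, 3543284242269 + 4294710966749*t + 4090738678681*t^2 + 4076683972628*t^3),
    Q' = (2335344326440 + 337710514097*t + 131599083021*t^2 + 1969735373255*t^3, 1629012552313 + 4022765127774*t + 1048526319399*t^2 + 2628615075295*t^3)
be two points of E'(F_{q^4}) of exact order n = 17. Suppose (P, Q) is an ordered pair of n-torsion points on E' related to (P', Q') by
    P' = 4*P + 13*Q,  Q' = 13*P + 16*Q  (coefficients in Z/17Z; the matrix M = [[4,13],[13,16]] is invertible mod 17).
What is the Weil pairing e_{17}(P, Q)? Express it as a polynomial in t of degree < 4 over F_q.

Under M = [[4,13],[13,16]] in GL_2(Z/17), e_{17}(P',Q') = e_{17}(P,Q)^(4*16-13*13 mod 17).
Hence e(P,Q) = e(P',Q')^{11} where 11 = 14^{-1} mod 17.
n = 17 = (10001)_2 (5 bits, wt 2); accumulate f_{17,P'}(Q'+S)/f_{17,P'}(S) along the 4-step ladder.
Result: e(P',Q') = 4631655538006 + 1819231416603*t + 103848485706*t^2 + 2230967948622*t^3.
Finally e_{17}(P,Q) = 4245254652463 + 1851504636188*t + 1770753920904*t^2 + 4640884633299*t^3.

4245254652463 + 1851504636188*t + 1770753920904*t^2 + 4640884633299*t^3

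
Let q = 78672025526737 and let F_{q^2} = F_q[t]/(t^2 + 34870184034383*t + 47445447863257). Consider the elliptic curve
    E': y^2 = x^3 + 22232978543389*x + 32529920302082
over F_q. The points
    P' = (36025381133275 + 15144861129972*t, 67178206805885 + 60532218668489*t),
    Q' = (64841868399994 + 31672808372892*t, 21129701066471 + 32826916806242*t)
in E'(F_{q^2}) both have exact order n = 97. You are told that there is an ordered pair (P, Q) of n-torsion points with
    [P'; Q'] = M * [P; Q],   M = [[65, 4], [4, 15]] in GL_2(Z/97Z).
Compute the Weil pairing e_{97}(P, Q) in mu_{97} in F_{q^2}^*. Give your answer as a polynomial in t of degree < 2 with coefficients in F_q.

e_{97} is bilinear + alternating on E[97], so e_{97}(65*P + 4*Q, 4*P + 15*Q) = e_{97}(P,Q)^(65*15-4*4).
Hence e(P,Q) = e(P',Q')^{44} where 44 = 86^{-1} mod 97.
n = 97 = (1100001)_2 (7 bits, wt 3); accumulate f_{97,P'}(Q'+S)/f_{97,P'}(S) along the 6-step ladder.
f_P(D_Q)/f_Q(D_P) = 54794104833696 + 29269732041670*t.
(54794104833696 + 29269732041670*t)^{44} mod (78672025526737,f) = 6412780347746 + 12605707600207*t.

6412780347746 + 12605707600207*t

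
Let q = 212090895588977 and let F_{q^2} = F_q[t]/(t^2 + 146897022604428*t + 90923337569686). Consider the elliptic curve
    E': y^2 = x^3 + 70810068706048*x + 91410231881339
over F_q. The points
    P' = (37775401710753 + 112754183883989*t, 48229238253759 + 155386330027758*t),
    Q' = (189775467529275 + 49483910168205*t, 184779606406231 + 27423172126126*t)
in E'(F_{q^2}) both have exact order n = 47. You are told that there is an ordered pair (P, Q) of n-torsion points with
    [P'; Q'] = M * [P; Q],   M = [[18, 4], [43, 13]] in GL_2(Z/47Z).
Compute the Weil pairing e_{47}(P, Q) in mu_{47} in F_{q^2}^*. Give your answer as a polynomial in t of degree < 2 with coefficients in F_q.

e_{47}(aP+bQ,cP+dQ) = e_{47}(P,Q)^(ad-bc); with (a,b,c,d)=(18,4,43,13) this gives the det-47 law.
Inverting 15 mod 47: 22. Thus e_{47}(P,Q) = e(P',Q')^{22}.
6-bit Miller (101111) on E'/F_{212090895588977} with a'=70810068706048, b'=91410231881339: accumulate tangent/chord ratios at Q'+S and P'+S'.
f_P(D_Q)/f_Q(D_P) = 60400142200950 + 84350045063998*t.
Hence e(P,Q) = 44408336006844 + 119094106644693*t in F_{212090895588977^2}^*.

44408336006844 + 119094106644693*t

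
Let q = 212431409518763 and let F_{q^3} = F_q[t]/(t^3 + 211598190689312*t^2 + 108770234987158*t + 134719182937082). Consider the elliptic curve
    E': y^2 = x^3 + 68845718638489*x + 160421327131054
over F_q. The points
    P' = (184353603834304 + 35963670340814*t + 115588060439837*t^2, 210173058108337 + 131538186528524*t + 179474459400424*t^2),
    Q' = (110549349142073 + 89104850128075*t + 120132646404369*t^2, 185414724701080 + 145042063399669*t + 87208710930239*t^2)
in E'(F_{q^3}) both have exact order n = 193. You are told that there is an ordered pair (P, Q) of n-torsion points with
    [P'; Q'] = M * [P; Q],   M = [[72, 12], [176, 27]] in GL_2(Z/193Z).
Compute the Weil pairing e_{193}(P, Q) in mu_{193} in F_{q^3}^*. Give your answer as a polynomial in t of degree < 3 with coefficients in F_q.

127489099331897 + 204199501044785*t + 51454569931001*t^2

Alternating bilinearity on E[193] (values in mu_{193} in F_{212431409518763^3}) gives e(P',Q') = e(P,Q)^det(M).
72*27 - 12*176 = -168; reduced mod 193: det = 25, inverse 139.
Double-and-add over 11000001: 8-1 doublings, 3-1 additions; each step l_{T,T}/v_{2T} or l_{T,P'}/v at Q'+S for random S.
Miller gives e_{193}(P',Q') = 71210067945211 + 94749954102730*t + 175613685894180*t^2 in F_{212431409518763^3}.
Hence e(P,Q) = 127489099331897 + 204199501044785*t + 51454569931001*t^2 in F_{212431409518763^3}^*.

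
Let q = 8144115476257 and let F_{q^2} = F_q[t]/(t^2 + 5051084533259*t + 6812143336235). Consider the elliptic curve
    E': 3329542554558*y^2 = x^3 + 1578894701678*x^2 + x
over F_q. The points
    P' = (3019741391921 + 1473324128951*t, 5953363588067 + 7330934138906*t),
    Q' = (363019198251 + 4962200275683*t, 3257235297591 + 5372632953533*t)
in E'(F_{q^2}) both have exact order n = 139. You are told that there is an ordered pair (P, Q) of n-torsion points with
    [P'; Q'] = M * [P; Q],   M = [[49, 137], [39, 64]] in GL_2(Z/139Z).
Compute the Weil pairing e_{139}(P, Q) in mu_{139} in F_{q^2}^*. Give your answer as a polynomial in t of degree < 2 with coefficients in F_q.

1490209645284 + 929696143705*t

e_{139}(aP+bQ,cP+dQ) = e_{139}(P,Q)^(ad-bc); with (a,b,c,d)=(49,137,39,64) this gives the det-139 law.
det M = 49*64 - 137*39 = -2207 = 17 (mod 139); 17^{-1} = 90 (mod 139).
Undo Montgomery via alpha=1332458496497, beta=540596445798: (a',b')=(6649621306717,2598456648251) over F_{8144115476257}.
Build f_{139,P'} and f_{139,Q'} via the 8-bit ladder of 139=10001011_2; evaluate at shifted divisors; quotient in F_{8144115476257^2}.
Miller gives e_{139}(P',Q') = 6835563418828 + 4561456259764*t in F_{8144115476257^2}.
Finally e_{139}(P,Q) = 1490209645284 + 929696143705*t.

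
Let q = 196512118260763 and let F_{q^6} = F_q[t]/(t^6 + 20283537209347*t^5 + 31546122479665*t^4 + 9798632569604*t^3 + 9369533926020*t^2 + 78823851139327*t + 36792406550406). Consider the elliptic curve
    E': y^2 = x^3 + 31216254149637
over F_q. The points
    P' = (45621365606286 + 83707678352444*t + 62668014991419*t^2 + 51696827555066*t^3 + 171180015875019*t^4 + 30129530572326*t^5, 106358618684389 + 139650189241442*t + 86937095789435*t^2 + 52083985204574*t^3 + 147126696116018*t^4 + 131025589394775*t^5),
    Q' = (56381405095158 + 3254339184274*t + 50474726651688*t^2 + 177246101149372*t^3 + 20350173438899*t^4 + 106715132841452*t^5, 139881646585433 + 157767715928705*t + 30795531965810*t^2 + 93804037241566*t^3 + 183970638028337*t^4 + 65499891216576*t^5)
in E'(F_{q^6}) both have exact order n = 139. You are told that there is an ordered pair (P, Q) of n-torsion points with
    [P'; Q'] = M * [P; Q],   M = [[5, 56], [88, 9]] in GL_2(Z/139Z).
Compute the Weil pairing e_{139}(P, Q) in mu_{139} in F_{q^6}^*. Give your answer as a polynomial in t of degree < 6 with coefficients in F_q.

The 139-Weil pairing on E[139] over F_{196512118260763} is alternating-bilinear: e_{139}(P',Q') = e_{139}(P,Q)^det(M).
So e_{139}(P,Q) = e_{139}(P',Q')^{54}, since 121*54 = 1 mod 139.
n = 139 = (10001011)_2 (8 bits, wt 4); accumulate f_{139,P'}(Q'+S)/f_{139,P'}(S) along the 7-step ladder.
Result: e(P',Q') = 187228294644201 + 171210866992844*t + 151512810494879*t^2 + 169245633302688*t^3 + 59704325476112*t^4 + 31923225101497*t^5.
Hence e(P,Q) = 192453037852051 + 140209512440904*t + 102139065217981*t^2 + 156335605910448*t^3 + 109171288800209*t^4 + 148879923883165*t^5 in F_{196512118260763^6}^*.

192453037852051 + 140209512440904*t + 102139065217981*t^2 + 156335605910448*t^3 + 109171288800209*t^4 + 148879923883165*t^5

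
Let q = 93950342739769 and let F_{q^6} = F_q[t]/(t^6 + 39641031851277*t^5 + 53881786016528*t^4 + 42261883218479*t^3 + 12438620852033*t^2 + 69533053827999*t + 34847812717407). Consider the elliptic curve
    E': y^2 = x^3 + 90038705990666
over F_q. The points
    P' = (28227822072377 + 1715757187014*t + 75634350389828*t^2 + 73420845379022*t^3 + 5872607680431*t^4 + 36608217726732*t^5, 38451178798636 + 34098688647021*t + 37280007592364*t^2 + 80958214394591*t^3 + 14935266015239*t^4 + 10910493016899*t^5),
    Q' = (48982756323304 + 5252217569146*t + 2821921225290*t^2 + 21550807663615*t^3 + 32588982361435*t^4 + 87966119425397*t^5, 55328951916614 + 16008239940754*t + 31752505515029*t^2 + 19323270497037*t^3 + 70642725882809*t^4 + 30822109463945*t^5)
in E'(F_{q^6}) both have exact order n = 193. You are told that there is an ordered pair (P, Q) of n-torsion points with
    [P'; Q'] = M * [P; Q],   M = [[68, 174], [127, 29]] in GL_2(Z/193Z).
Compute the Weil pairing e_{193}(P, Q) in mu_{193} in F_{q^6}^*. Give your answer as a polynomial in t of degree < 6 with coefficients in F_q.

54938206416728 + 1429971525517*t + 15518815920999*t^2 + 82694850448631*t^3 + 83181013563743*t^4 + 43460786320362*t^5

e_{193}(aP+bQ,cP+dQ) = e_{193}(P,Q)^(ad-bc); with (a,b,c,d)=(68,174,127,29) this gives the det-193 law.
Inverting 139 mod 193: 25. Thus e_{193}(P,Q) = e(P',Q')^{25}.
Miller loop for e_{193} over F_{93950342739769^6}: bits of 193 = 11000001; 7 double steps + 2 add steps, l/v at each.
Result: e(P',Q') = 10773087935121 + 61010750966306*t + 42435683097676*t^2 + 75976447194706*t^3 + 77431682728466*t^4 + 10829203392264*t^5.
e_{193}(P,Q) = (10773087935121 + 61010750966306*t + 42435683097676*t^2 + 75976447194706*t^3 + 77431682728466*t^4 + 10829203392264*t^5)^{25} = 54938206416728 + 1429971525517*t + 15518815920999*t^2 + 82694850448631*t^3 + 83181013563743*t^4 + 43460786320362*t^5.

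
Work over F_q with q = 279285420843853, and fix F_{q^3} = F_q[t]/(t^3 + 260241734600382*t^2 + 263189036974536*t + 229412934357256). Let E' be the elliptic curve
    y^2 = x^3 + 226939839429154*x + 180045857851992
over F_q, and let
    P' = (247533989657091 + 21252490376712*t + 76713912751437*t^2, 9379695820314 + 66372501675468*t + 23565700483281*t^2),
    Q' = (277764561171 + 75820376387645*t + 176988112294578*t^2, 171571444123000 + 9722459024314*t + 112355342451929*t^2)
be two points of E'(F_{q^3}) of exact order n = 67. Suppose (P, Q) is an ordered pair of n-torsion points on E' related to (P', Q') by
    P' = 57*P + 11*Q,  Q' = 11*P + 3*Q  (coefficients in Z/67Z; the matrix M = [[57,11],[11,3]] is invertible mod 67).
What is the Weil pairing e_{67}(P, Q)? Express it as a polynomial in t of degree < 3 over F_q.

The 67-Weil pairing on E[67] over F_{279285420843853} is alternating-bilinear: e_{67}(P',Q') = e_{67}(P,Q)^det(M).
Inverting 50 mod 67: 63. Thus e_{67}(P,Q) = e(P',Q')^{63}.
Build f_{67,P'} and f_{67,Q'} via the 7-bit ladder of 67=1000011_2; evaluate at shifted divisors; quotient in F_{279285420843853^3}.
e_{67}(P',Q') = 171660470435140 + 166860857244612*t + 243141496622324*t^2.
(171660470435140 + 166860857244612*t + 243141496622324*t^2)^{63} mod (279285420843853,f) = 86603921216830 + 114188702343263*t + 111316940101714*t^2.

86603921216830 + 114188702343263*t + 111316940101714*t^2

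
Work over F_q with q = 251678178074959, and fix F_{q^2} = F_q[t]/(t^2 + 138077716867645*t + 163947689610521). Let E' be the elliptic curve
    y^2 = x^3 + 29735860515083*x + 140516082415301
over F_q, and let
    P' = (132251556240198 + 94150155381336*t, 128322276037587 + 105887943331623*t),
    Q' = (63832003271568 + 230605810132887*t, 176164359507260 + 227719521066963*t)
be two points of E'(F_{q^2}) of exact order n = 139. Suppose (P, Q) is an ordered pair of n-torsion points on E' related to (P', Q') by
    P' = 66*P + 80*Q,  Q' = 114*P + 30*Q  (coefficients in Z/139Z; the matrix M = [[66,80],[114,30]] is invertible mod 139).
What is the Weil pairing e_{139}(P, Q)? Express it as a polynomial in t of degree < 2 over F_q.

The 139-Weil pairing on E[139] over F_{251678178074959} is alternating-bilinear: e_{139}(P',Q') = e_{139}(P,Q)^det(M).
det M = 66*30 - 80*114 = -7140 = 88 (mod 139); 88^{-1} = 109 (mod 139).
8-bit Miller (10001011) on E'/F_{251678178074959} with a'=29735860515083, b'=140516082415301: accumulate tangent/chord ratios at Q'+S and P'+S'.
Miller gives e_{139}(P',Q') = 246590073225000 + 34262764768350*t in F_{251678178074959^2}.
Thus e_{139}(P,Q) = 147585653730891 + 13400047730855*t.

147585653730891 + 13400047730855*t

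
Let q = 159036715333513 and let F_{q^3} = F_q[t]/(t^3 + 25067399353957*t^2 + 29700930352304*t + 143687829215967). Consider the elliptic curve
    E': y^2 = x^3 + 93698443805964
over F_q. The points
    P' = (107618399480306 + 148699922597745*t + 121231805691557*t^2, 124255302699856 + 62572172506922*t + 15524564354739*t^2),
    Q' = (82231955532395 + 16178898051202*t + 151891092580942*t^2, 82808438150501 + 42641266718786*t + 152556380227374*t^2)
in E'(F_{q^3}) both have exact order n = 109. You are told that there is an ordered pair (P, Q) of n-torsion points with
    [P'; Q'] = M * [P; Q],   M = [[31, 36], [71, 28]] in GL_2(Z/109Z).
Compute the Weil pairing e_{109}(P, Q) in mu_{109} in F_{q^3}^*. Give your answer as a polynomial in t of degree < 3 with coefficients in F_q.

e_{109}(aP+bQ,cP+dQ) = e_{109}(P,Q)^(ad-bc); with (a,b,c,d)=(31,36,71,28) this gives the det-109 law.
det M = 31*28 - 36*71 = -1688 = 56 (mod 109); 56^{-1} = 37 (mod 109).
n = 109 = (1101101)_2 (7 bits, wt 5); accumulate f_{109,P'}(Q'+S)/f_{109,P'}(S) along the 6-step ladder.
Result: e(P',Q') = 100169652423103 + 148257380632083*t + 129236052679198*t^2.
(100169652423103 + 148257380632083*t + 129236052679198*t^2)^{37} mod (159036715333513,f) = 30197523104283 + 6698746761508*t + 48206795729385*t^2.

30197523104283 + 6698746761508*t + 48206795729385*t^2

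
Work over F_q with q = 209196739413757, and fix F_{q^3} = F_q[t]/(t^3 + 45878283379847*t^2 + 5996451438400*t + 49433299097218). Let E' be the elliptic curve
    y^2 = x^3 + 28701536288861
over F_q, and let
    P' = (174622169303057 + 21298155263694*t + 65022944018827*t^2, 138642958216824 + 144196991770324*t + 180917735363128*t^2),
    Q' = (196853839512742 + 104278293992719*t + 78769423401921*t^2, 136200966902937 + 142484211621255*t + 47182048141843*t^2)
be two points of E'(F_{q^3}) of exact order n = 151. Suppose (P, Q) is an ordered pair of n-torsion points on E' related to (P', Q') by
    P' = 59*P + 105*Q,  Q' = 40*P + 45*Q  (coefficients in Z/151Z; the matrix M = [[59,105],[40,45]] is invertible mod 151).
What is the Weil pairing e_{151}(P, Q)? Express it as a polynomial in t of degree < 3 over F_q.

98714805573583 + 37855261444049*t + 191966762269591*t^2

Since e_{151}(P,P)=e_{151}(Q,Q)=1 and e_{151}(Q,P)=e_{151}(P,Q)^{-1}, expanding e_{151}(59*P + 105*Q,40*P + 45*Q) leaves e(P,Q)^det(M).
det M = 59*45 - 105*40 = -1545 = 116 (mod 151); 116^{-1} = 69 (mod 151).
Miller loop for e_{151} over F_{209196739413757^3}: bits of 151 = 10010111; 7 double steps + 4 add steps, l/v at each.
So e_{151}(P',Q') = 172446186357793 + 163653828062450*t + 174737201126654*t^2.
(172446186357793 + 163653828062450*t + 174737201126654*t^2)^{69} mod (209196739413757,f) = 98714805573583 + 37855261444049*t + 191966762269591*t^2.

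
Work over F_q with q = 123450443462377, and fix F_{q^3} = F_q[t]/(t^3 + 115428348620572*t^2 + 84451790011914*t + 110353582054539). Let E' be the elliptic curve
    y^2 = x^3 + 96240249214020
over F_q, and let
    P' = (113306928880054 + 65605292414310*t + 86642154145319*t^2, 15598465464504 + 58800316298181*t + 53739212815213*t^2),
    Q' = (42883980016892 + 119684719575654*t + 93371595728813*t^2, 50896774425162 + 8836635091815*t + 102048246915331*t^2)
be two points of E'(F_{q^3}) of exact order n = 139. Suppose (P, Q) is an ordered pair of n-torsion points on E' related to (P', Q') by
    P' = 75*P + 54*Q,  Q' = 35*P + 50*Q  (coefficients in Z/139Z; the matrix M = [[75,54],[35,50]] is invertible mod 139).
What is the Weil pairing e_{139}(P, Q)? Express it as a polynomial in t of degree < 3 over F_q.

Alternating bilinearity on E[139] (values in mu_{139} in F_{123450443462377^3}) gives e(P',Q') = e(P,Q)^det(M).
Hence e(P,Q) = e(P',Q')^{21} where 21 = 53^{-1} mod 139.
Double-and-add over 10001011: 8-1 doublings, 4-1 additions; each step l_{T,T}/v_{2T} or l_{T,P'}/v at Q'+S for random S.
The quotient is 62172286519842 + 81317139108070*t + 15203164292563*t^2.
Raise to 21: e(P,Q) = 76583450972762 + 56104923139899*t + 3140178163967*t^2 in mu_{139}.

76583450972762 + 56104923139899*t + 3140178163967*t^2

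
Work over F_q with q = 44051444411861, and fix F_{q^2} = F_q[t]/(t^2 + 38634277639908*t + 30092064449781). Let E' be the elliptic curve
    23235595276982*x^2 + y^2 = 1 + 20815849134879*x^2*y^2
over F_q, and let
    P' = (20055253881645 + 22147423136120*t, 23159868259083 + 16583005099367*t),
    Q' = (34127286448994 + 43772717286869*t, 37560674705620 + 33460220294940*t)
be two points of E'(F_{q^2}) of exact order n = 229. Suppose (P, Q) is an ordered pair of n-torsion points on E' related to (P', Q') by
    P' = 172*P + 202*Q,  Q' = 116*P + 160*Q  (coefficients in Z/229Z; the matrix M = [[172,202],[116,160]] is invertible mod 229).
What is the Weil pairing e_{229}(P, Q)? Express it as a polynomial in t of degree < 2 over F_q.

33746530662963 + 17100683532398*t

Under M = [[172,202],[116,160]] in GL_2(Z/229), e_{229}(P',Q') = e_{229}(P,Q)^(172*160-202*116 mod 229).
Hence e(P,Q) = e(P',Q')^{101} where 101 = 195^{-1} mod 229.
Edwards->Montgomery: u=(1+y)/(1-y), v=u/x -> 13720858441538v^2=u^3+u; then x_W=11617797638491u: y^2=x^3+6750380772971*x.
Run Miller on y^2=x^3+6750380772971*x over F_{44051444411861}: ladder 11100101 (8 bits); e = f_P(D_Q)/f_Q(D_P).
The quotient is 21737131274133 + 1493055095247*t.
Thus e_{229}(P,Q) = 33746530662963 + 17100683532398*t.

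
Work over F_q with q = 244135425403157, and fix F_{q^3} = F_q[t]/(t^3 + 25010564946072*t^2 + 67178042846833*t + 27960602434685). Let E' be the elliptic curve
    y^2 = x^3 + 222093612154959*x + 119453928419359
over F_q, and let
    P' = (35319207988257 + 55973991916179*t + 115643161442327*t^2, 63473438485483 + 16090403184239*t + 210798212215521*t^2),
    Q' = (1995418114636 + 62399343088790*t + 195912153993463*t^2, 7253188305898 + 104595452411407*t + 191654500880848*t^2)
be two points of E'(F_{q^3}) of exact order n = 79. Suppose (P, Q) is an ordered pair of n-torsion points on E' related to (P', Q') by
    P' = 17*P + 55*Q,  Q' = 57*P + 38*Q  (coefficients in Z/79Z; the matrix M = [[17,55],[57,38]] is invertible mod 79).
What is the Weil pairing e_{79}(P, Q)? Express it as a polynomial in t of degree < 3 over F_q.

47663293894735 + 193682125546801*t + 203021398168561*t^2

Alternating bilinearity on E[79] (values in mu_{79} in F_{244135425403157^3}) gives e(P',Q') = e(P,Q)^det(M).
So e_{79}(P,Q) = e_{79}(P',Q')^{77}, since 39*77 = 1 mod 79.
n = 79 = (1001111)_2 (7 bits, wt 5); accumulate f_{79,P'}(Q'+S)/f_{79,P'}(S) along the 6-step ladder.
The quotient is 138495891656120 + 48622143760688*t + 150630482559523*t^2.
Thus e_{79}(P,Q) = 47663293894735 + 193682125546801*t + 203021398168561*t^2.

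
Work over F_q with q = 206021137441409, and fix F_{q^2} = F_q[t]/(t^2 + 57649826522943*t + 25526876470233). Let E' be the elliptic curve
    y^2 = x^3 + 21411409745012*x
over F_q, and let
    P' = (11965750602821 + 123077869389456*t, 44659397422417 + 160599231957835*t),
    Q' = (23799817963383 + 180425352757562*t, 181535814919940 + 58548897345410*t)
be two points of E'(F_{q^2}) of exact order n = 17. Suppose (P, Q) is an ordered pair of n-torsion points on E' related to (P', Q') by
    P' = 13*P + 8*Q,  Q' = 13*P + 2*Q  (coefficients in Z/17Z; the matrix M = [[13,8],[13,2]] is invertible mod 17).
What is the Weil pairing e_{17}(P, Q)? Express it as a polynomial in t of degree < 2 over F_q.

125786826583848 + 79602909404425*t

The 17-Weil pairing on E[17] over F_{206021137441409} is alternating-bilinear: e_{17}(P',Q') = e_{17}(P,Q)^det(M).
So e_{17}(P,Q) = e_{17}(P',Q')^{5}, since 7*5 = 1 mod 17.
Run Miller on y^2=x^3+21411409745012*x over F_{206021137441409}: ladder 10001 (5 bits); e = f_P(D_Q)/f_Q(D_P).
Result: e(P',Q') = 111226228426469 + 190444175326093*t.
Thus e_{17}(P,Q) = 125786826583848 + 79602909404425*t.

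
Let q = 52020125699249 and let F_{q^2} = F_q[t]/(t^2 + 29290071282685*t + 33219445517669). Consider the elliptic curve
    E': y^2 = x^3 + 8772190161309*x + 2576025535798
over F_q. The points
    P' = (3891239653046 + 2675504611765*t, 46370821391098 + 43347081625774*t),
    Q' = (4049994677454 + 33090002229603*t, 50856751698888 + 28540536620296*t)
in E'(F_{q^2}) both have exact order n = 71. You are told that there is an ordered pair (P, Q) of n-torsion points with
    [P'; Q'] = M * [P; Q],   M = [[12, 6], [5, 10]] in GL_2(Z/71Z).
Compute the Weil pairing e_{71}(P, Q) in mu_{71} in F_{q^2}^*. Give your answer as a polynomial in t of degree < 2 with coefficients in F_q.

18249197793430 + 25050582829066*t

The 71-Weil pairing on E[71] over F_{52020125699249} is alternating-bilinear: e_{71}(P',Q') = e_{71}(P,Q)^det(M).
Inverting 19 mod 71: 15. Thus e_{71}(P,Q) = e(P',Q')^{15}.
Miller loop for e_{71} over F_{52020125699249^2}: bits of 71 = 1000111; 6 double steps + 3 add steps, l/v at each.
Miller gives e_{71}(P',Q') = 16011200695002 + 49531185258338*t in F_{52020125699249^2}.
Raise to 15: e(P,Q) = 18249197793430 + 25050582829066*t in mu_{71}.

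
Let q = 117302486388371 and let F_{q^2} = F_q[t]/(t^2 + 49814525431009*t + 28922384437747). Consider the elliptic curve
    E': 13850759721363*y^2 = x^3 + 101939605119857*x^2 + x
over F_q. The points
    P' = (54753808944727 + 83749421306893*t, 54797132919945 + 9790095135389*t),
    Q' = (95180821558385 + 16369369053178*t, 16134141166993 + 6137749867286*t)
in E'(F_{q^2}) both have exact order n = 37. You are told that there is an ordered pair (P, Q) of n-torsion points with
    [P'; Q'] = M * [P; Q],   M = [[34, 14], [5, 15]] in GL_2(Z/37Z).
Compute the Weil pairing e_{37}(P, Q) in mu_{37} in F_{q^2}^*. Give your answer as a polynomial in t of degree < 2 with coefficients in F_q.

The 37-Weil pairing on E[37] over F_{117302486388371} is alternating-bilinear: e_{37}(P',Q') = e_{37}(P,Q)^det(M).
34*15 - 14*5 = 440; reduced mod 37: det = 33, inverse 9.
Undo Montgomery via alpha=41940940716480, beta=53020467142431: (a',b')=(32311985213306,66744363034851) over F_{117302486388371}.
6-bit Miller (100101) on E'/F_{117302486388371} with a'=32311985213306, b'=66744363034851: accumulate tangent/chord ratios at Q'+S and P'+S'.
So e_{37}(P',Q') = 3124898963443 + 64519098088693*t.
e_{37}(P,Q) = (3124898963443 + 64519098088693*t)^{9} = 88419217743231 + 94881332621922*t.

88419217743231 + 94881332621922*t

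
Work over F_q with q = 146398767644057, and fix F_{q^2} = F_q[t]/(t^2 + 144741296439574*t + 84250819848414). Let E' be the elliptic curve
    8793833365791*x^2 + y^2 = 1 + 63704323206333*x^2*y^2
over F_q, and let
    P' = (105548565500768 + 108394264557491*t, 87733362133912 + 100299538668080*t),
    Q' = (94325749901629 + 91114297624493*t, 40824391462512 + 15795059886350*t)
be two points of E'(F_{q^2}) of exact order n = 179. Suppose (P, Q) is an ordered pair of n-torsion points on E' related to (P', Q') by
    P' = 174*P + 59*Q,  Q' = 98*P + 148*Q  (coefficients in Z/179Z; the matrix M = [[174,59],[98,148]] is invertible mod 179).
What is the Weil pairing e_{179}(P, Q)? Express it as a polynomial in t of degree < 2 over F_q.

Since e_{179}(P,P)=e_{179}(Q,Q)=1 and e_{179}(Q,P)=e_{179}(P,Q)^{-1}, expanding e_{179}(174*P + 59*Q,98*P + 148*Q) leaves e(P,Q)^det(M).
So e_{179}(P,Q) = e_{179}(P',Q')^{39}, since 101*39 = 1 mod 179.
Map (x,y)_Ed via u=(1+y)/(1-y), v=(1+y)/((1-y)x) to Montgomery A=64178394946956,B=16132547634051; then to (a',b')=(113621910467991,55458409025506).
n = 179 = (10110011)_2 (8 bits, wt 5); accumulate f_{179,P'}(Q'+S)/f_{179,P'}(S) along the 7-step ladder.
e_{179}(P',Q') = 34743971469732 + 56491836715059*t.
Hence e(P,Q) = 68364862717379 + 54080751447526*t in F_{146398767644057^2}^*.

68364862717379 + 54080751447526*t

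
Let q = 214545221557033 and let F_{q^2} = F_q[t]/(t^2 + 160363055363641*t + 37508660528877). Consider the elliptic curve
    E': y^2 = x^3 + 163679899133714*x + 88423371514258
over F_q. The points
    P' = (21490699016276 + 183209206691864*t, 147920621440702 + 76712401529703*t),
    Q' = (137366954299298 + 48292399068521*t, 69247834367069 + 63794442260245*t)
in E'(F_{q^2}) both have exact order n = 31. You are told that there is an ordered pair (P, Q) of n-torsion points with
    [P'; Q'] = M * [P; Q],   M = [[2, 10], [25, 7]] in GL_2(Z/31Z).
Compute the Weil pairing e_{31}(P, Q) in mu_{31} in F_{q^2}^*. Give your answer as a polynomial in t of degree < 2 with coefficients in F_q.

32100762828021 + 109514366879678*t

Since e_{31}(P,P)=e_{31}(Q,Q)=1 and e_{31}(Q,P)=e_{31}(P,Q)^{-1}, expanding e_{31}(2*P + 10*Q,25*P + 7*Q) leaves e(P,Q)^det(M).
det(M) mod 31 = 12; its inverse in (Z/31)^* is 13 (check: 12*13 mod 31 = 1).
Double-and-add over 11111: 5-1 doublings, 5-1 additions; each step l_{T,T}/v_{2T} or l_{T,P'}/v at Q'+S for random S.
e_{31}(P',Q') = 161175650857843 + 43093171386616*t.
Raise to 13: e(P,Q) = 32100762828021 + 109514366879678*t in mu_{31}.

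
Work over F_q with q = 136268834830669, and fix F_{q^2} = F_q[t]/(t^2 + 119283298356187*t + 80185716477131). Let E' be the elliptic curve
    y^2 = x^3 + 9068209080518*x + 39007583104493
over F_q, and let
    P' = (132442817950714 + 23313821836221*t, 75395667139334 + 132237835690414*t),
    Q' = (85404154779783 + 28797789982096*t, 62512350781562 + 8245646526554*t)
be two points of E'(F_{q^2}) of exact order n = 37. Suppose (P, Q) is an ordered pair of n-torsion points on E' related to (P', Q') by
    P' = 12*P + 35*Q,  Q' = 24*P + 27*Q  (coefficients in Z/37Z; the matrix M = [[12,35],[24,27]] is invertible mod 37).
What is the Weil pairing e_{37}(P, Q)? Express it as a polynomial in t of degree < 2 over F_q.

e_{37}(aP+bQ,cP+dQ) = e_{37}(P,Q)^(ad-bc); with (a,b,c,d)=(12,35,24,27) this gives the det-37 law.
Hence e(P,Q) = e(P',Q')^{19} where 19 = 2^{-1} mod 37.
Miller loop for e_{37} over F_{136268834830669^2}: bits of 37 = 100101; 5 double steps + 2 add steps, l/v at each.
The quotient is 30047694515540 + 39317400163937*t.
(30047694515540 + 39317400163937*t)^{19} mod (136268834830669,f) = 112844798556495 + 129085063532950*t.

112844798556495 + 129085063532950*t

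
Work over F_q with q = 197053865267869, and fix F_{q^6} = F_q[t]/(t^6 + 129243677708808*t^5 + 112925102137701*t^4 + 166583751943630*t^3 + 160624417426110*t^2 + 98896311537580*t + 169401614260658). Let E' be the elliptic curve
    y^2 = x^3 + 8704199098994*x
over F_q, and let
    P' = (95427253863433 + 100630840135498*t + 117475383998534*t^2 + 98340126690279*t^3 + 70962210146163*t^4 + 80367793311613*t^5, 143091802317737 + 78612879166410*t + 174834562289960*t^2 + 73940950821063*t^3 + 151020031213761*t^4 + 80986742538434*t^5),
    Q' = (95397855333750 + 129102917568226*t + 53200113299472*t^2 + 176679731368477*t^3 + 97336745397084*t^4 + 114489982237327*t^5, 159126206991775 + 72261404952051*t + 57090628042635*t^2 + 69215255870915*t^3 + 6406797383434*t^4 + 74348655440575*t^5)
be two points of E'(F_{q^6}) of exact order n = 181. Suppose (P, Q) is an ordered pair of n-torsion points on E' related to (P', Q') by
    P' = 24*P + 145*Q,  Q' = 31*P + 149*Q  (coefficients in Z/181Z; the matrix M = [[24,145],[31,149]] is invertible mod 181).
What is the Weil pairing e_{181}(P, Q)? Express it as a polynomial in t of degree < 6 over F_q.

32430447758698 + 194349928624353*t + 91119045127224*t^2 + 147709182846150*t^3 + 142214719876497*t^4 + 32183441966274*t^5

Alternating bilinearity on E[181] (values in mu_{181} in F_{197053865267869^6}) gives e(P',Q') = e(P,Q)^det(M).
Inverting 167 mod 181: 168. Thus e_{181}(P,Q) = e(P',Q')^{168}.
Miller loop for e_{181} over F_{197053865267869^6}: bits of 181 = 10110101; 7 double steps + 4 add steps, l/v at each.
So e_{181}(P',Q') = 73242916345702 + 55128962199211*t + 116247293477691*t^2 + 41956275836314*t^3 + 142098885592746*t^4 + 163124287123269*t^5.
e_{181}(P,Q) = (73242916345702 + 55128962199211*t + 116247293477691*t^2 + 41956275836314*t^3 + 142098885592746*t^4 + 163124287123269*t^5)^{168} = 32430447758698 + 194349928624353*t + 91119045127224*t^2 + 147709182846150*t^3 + 142214719876497*t^4 + 32183441966274*t^5.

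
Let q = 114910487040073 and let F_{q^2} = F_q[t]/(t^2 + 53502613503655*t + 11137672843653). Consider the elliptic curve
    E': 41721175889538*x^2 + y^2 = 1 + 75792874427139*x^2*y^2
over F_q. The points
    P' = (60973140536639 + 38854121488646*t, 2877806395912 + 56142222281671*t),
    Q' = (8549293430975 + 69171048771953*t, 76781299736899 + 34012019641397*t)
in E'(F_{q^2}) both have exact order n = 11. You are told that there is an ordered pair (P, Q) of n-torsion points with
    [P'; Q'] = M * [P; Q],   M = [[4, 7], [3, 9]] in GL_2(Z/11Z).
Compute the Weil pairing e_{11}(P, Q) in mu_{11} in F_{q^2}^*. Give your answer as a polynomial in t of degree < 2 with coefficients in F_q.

e_{11} is bilinear + alternating on E[11], so e_{11}(4*P + 7*Q, 3*P + 9*Q) = e_{11}(P,Q)^(4*9-7*3).
So e_{11}(P,Q) = e_{11}(P',Q')^{3}, since 4*3 = 1 mod 11.
Edwards->Montgomery: u=(1+y)/(1-y), v=u/x -> 77763001971214v^2=u^3+97572013425966u^2+u; then x_W=20209697125618u+77040918572816: y^2=x^3+4931570098857*x+74538722894726.
Build f_{11,P'} and f_{11,Q'} via the 4-bit ladder of 11=1011_2; evaluate at shifted divisors; quotient in F_{114910487040073^2}.
e_{11}(P',Q') = 43778712389395 + 90794978552668*t.
Finally e_{11}(P,Q) = 76390710238730 + 69977938028*t.

76390710238730 + 69977938028*t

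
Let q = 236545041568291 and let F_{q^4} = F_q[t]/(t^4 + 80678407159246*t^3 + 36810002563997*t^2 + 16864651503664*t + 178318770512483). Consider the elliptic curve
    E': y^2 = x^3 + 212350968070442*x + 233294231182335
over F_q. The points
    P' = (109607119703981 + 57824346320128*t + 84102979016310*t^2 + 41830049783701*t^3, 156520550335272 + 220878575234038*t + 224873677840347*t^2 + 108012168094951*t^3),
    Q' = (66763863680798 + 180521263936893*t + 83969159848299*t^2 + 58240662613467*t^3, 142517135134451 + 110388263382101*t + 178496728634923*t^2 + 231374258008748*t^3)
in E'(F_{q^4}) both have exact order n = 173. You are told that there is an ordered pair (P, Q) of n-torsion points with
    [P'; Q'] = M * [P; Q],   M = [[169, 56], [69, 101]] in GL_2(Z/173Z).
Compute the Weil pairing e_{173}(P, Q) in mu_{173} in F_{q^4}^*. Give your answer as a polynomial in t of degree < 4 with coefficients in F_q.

Alternating bilinearity on E[173] (values in mu_{173} in F_{236545041568291^4}) gives e(P',Q') = e(P,Q)^det(M).
det M = 169*101 - 56*69 = 13205 = 57 (mod 173); 57^{-1} = 85 (mod 173).
Build f_{173,P'} and f_{173,Q'} via the 8-bit ladder of 173=10101101_2; evaluate at shifted divisors; quotient in F_{236545041568291^4}.
So e_{173}(P',Q') = 154311867587714 + 75446088815174*t + 197143668690219*t^2 + 185022238820649*t^3.
Thus e_{173}(P,Q) = 156039008161187 + 148096313651449*t + 176911461231544*t^2 + 121809632045980*t^3.

156039008161187 + 148096313651449*t + 176911461231544*t^2 + 121809632045980*t^3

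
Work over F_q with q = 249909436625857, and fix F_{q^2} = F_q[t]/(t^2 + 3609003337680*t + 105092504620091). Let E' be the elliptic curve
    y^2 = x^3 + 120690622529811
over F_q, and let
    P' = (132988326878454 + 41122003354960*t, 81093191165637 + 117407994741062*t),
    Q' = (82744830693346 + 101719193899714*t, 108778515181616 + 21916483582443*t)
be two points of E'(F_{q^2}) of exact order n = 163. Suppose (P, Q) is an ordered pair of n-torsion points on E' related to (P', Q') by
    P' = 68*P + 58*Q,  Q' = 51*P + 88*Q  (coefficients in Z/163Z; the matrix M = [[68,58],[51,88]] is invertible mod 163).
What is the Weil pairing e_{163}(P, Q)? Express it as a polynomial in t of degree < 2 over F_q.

Alternating bilinearity on E[163] (values in mu_{163} in F_{249909436625857^2}) gives e(P',Q') = e(P,Q)^det(M).
68*88 - 58*51 = 3026; reduced mod 163: det = 92, inverse 101.
Double-and-add over 10100011: 8-1 doublings, 4-1 additions; each step l_{T,T}/v_{2T} or l_{T,P'}/v at Q'+S for random S.
Result: e(P',Q') = 222858647073435 + 62205103607276*t.
Raise to 101: e(P,Q) = 44631461749238 + 197957618185978*t in mu_{163}.

44631461749238 + 197957618185978*t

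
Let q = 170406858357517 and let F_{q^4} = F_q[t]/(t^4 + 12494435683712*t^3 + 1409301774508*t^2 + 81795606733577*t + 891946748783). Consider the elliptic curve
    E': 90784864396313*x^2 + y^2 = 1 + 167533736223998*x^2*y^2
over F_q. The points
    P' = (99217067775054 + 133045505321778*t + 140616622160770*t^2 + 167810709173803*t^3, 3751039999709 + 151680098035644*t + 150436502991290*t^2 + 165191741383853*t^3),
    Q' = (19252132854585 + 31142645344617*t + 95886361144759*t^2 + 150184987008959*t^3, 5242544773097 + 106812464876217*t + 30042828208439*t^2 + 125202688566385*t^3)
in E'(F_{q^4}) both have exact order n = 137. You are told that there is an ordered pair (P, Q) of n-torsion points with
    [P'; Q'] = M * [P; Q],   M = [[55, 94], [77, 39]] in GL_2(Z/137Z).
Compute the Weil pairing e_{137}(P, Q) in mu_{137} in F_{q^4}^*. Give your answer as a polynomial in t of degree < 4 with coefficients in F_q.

26796116907749 + 29225232253436*t + 132684310550840*t^2 + 47908903194742*t^3

e_{137}(aP+bQ,cP+dQ) = e_{137}(P,Q)^(ad-bc); with (a,b,c,d)=(55,94,77,39) this gives the det-137 law.
Inverting 113 mod 137: 97. Thus e_{137}(P,Q) = e(P',Q')^{97}.
Edwards a_E,d_E -> Montgomery A=105830079291013,B=157230592882565 -> Weierstrass 96157940561412,68957989828444 via alpha=14651957043799,beta=23414496632458.
Miller loop for e_{137} over F_{170406858357517^4}: bits of 137 = 10001001; 7 double steps + 2 add steps, l/v at each.
f_P(D_Q)/f_Q(D_P) = 33110855639785 + 159671418110502*t + 22509093877219*t^2 + 74911853195685*t^3.
(33110855639785 + 159671418110502*t + 22509093877219*t^2 + 74911853195685*t^3)^{97} mod (170406858357517,f) = 26796116907749 + 29225232253436*t + 132684310550840*t^2 + 47908903194742*t^3.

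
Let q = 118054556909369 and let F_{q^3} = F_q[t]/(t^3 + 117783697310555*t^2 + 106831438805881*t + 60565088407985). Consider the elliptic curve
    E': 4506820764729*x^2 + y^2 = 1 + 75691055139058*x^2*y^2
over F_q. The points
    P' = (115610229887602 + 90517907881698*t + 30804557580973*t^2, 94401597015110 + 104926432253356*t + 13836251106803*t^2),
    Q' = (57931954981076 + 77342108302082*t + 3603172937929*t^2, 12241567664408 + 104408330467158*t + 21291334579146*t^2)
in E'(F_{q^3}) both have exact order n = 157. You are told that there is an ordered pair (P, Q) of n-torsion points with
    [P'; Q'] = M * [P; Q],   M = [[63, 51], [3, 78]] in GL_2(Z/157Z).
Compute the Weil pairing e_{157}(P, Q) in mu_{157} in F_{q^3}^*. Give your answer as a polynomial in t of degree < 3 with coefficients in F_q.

95497060749394 + 58969110590567*t + 113958028793858*t^2

The 157-Weil pairing on E[157] over F_{118054556909369} is alternating-bilinear: e_{157}(P',Q') = e_{157}(P,Q)^det(M).
det(M) mod 157 = 51; its inverse in (Z/157)^* is 117 (check: 51*117 mod 157 = 1).
Edwards->Montgomery: u=(1+y)/(1-y), v=u/x -> 24933737528090v^2=u^3+23226424657227u^2+u; then x_W=11717580633760u+33042072135526: y^2=x^3+110075083291090*x+94905777255199.
n = 157 = (10011101)_2 (8 bits, wt 5); accumulate f_{157,P'}(Q'+S)/f_{157,P'}(S) along the 7-step ladder.
The quotient is 44891368723226 + 42109112081946*t + 13273120815303*t^2.
Finally e_{157}(P,Q) = 95497060749394 + 58969110590567*t + 113958028793858*t^2.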